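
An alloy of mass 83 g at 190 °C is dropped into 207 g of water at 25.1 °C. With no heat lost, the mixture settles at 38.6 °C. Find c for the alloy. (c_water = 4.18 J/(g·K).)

c ≈ 0.93 J/(g·K)

Setting the total heat transfer to zero:
83·c·(38.6 − 190) + 207·4.18·(38.6 − 25.1) = 0
-12566 c = -11681
c = -11681/-12566 ≈ 0.9296 J/(g·K)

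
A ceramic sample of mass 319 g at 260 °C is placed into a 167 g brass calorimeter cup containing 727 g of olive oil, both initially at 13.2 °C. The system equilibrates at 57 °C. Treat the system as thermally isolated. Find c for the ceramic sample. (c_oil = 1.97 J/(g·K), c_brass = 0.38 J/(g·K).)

c ≈ 1.01 J/(g·K)

Energy conservation, ΣQ = 0:
319·c·(57 − 260) + 727·1.97·(57 − 13.2) + 167·0.38·(57 − 13.2) = 0
-64757 c = -65509
c = -65509/-64757 ≈ 1.012 J/(g·K)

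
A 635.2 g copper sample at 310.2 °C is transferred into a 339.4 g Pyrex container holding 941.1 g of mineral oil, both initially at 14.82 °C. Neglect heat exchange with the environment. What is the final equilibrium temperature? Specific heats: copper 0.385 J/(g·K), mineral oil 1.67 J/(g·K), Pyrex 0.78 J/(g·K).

Energy conservation, ΣQ = 0:
635.2*0.385*(T − 310.2) + 941.1*1.67*(T − 14.82) + 339.4*0.78*(T − 14.82) = 0
2080.9 T = 103075
T = 103075/2080.9 ≈ 49.53 °C

T_f ≈ 49.5 °C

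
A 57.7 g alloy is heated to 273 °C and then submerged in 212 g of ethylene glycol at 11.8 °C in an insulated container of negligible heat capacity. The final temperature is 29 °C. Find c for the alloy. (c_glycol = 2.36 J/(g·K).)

Energy conservation, ΣQ = 0:
57.7·c·(29 − 273) + 212·2.36·(29 − 11.8) = 0
-14079 c = -8605.5
c = -8605.5/-14079 ≈ 0.6112 J/(g·K)

c ≈ 0.611 J/(g·K)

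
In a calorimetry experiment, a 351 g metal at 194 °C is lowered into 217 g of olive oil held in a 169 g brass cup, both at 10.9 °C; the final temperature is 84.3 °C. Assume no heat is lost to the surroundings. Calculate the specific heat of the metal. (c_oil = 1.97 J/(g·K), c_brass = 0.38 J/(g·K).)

Net heat exchanged in the isolated system is zero:
351×c×(84.3 − 194) + 217×1.97×(84.3 − 10.9) + 169×0.38×(84.3 − 10.9) = 0
-38505 c = -36092
c = -36092/-38505 ≈ 0.9373 J/(g·K)

c ≈ 0.937 J/(g·K)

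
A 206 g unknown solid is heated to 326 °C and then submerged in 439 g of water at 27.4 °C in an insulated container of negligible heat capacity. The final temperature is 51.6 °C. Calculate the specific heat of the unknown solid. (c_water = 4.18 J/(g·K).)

c ≈ 0.786 J/(g·K)

Conservation of energy gives ΣQ = 0:
206×c×(51.6 − 326) + 439×4.18×(51.6 − 27.4) = 0
-56526 c = -44407
c = -44407/-56526 ≈ 0.7856 J/(g·K)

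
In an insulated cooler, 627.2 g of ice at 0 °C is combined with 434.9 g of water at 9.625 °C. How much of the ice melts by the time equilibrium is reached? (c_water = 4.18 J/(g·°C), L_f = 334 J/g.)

Heat available from the water dropping to 0 °C: 434.9×4.18×9.625 = 17497 J.
Melting all 627.2 g of ice would need 627.2×334 = 209485 J.
Since 17497 < 209485 J, not all the ice melts; equilibrium is at 0 °C.
Mass melted = 17497/334 ≈ 52.39 g.

m_melted ≈ 52.4 g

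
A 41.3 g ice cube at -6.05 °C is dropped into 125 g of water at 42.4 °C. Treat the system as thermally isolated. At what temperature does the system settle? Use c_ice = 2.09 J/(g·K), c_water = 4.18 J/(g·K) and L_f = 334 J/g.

Heat gained plus heat lost sum to zero:
ice -6.05→0 °C: 41.3·2.09·6.05 = 522.22
  fusion: m_ice L_f = 41.3·334 = 13794
  warm the meltwater: 172.63 T
  water: 522.5(T − 42.4)
695.13 T = 22154 − 14316 = 7837.6
T ≈ 11.27 °C (positive, so assuming full melt was valid).

T_f ≈ 11.3 °C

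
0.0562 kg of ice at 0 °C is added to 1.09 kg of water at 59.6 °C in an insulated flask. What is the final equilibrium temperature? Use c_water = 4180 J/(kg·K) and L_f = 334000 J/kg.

Conservation of energy gives ΣQ = 0:
melt ice: 0.0562×334000 = 18771
  warm the meltwater: 234.92 T
  water: 4556.2(T − 59.6)
4791.1 T = 271550 − 18771 = 252779
T ≈ 52.76 °C — above 0 °C, consistent with complete melting.

T_f ≈ 52.8 °C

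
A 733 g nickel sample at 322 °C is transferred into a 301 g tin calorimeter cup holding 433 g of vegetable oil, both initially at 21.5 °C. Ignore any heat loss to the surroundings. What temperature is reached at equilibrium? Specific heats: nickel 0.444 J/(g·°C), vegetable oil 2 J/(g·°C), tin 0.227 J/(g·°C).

T_f ≈ 99.1 °C

T_f = Σ m_i c_i T_i / Σ m_i c_i:
T_f = (325.45×322 + 866×21.5 + 68.33×21.5) / (325.45 + 866 + 68.33)
    = 124884 / 1259.8 ≈ 99.13 °C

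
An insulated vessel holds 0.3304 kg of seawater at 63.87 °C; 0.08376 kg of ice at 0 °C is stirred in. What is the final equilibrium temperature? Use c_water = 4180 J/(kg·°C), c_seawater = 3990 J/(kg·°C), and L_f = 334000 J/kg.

T_f ≈ 33.7 °C

Net heat exchanged in the isolated system is zero:
fusion: m_ice L_f = 0.08376×334000 = 27976; warm the meltwater: 350.12 T; seawater cools: 0.3304×3990×(T − 63.87) = 1318.3(T − 63.87)
1668.4 T = 84200 − 27976 = 56224
T ≈ 33.70 °C — above 0 °C, consistent with complete melting.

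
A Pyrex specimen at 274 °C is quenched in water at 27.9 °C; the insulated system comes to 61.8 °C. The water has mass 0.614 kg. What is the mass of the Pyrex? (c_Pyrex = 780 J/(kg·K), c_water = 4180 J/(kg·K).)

Let T be the final temperature. ΣQ_i = 0:
m·780·(61.8 − 274) + 0.614·4180·(61.8 − 27.9) = 0
-165516 m = -87005
m = -87005/-165516 ≈ 0.5257 kg

m ≈ 0.526 kg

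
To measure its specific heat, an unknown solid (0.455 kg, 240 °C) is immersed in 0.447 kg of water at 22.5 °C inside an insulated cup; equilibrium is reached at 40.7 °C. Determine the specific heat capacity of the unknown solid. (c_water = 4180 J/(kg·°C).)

c ≈ 375 J/(kg·°C)

Heat lost by the unknown solid = heat gained by the water:
0.455·c·(240 − 40.7) = 0.447·4180·(40.7 − 22.5)
90.68 c = 34006  ⇒  c ≈ 375 J/(kg·°C)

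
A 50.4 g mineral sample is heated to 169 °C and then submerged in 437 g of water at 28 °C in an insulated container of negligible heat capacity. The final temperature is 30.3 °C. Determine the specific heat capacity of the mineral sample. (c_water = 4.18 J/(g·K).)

Heat gained plus heat lost sum to zero:
50.4·c·(30.3 − 169) + 437·4.18·(30.3 − 28) = 0
-6990.5 c = -4201.3
c = -4201.3/-6990.5 ≈ 0.601 J/(g·K)

c ≈ 0.601 J/(g·K)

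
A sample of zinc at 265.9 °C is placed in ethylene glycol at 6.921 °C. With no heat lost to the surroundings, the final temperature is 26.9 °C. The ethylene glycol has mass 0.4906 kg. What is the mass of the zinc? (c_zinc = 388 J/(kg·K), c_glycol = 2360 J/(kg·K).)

Heat lost by the zinc = heat gained by the glycol:
m×388×(265.9 − 26.9) = 0.4906×2360×(26.9 − 6.921)
92732 m = 23132  ⇒  m ≈ 0.2495 kg

m ≈ 0.249 kg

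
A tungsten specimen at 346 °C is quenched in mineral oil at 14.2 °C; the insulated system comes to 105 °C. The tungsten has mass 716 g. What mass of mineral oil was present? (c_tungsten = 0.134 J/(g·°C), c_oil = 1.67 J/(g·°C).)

Let T be the final temperature. ΣQ_i = 0:
716·0.134·(105 − 346) + m·1.67·(105 − 14.2) = 0
151.64 m = 23123
m = 23123/151.64 ≈ 152.5 g

m ≈ 152 g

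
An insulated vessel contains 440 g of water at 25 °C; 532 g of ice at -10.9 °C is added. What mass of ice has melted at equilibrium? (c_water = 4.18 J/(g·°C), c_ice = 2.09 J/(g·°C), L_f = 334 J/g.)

m_melted ≈ 101 g

Cooling the water to 0 °C releases 440·4.18·25 = 45980 J.
Warming the ice to 0 °C takes 532·2.09·10.9 = 12119 J, leaving 33861 J for melting.
Fully melting the ice requires m_ice L_f = 532·334 = 177688 J.
Since 33861 < 177688 J, not all the ice melts; equilibrium is at 0 °C.
m_melt = 33861 / L_f = 101.4 g.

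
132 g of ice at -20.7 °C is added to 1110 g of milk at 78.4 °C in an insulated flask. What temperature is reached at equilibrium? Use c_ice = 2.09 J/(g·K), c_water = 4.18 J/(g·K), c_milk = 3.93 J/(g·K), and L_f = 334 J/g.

Conservation of energy gives ΣQ = 0:
ice -20.7→0 °C: 132×2.09×20.7 = 5710.7; latent heat to melt: 132×334 = 44088; meltwater 0→T: 132×4.18×T = 551.76 T; milk cools: 1110×3.93×(T − 78.4) = 4362.3(T − 78.4)
4914.1 T = 342004 − 49799 = 292206
T ≈ 59.46 °C — above 0 °C, consistent with complete melting.

T_f ≈ 59.5 °C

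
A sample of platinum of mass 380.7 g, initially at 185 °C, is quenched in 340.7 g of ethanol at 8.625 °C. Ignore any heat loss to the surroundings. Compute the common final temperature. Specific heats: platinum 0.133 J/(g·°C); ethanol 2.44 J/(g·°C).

With ΣQ=0 the equilibrium temperature is the m·c-weighted mean:
T_f = (50.63×185 + 831.31×8.625) / (50.63 + 831.31)
    = 16537 / 881.94 ≈ 18.75 °C

T_f ≈ 18.8 °C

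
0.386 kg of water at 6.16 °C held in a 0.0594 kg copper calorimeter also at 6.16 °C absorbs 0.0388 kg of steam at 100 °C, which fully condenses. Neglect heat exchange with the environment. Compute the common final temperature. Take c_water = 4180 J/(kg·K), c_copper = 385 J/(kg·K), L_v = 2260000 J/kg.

T_f ≈ 63.4 °C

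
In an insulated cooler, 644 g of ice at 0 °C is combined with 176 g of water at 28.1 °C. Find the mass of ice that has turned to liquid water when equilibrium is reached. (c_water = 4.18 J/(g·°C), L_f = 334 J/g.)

m_melted ≈ 61.9 g

Cooling the water to 0 °C releases 176×4.18×28.1 = 20673 J.
To melt every bit of ice: 644×334 = 215096 J.
Since 20673 < 215096 J, not all the ice melts; equilibrium is at 0 °C.
m_melt = 20673 / L_f = 61.89 g.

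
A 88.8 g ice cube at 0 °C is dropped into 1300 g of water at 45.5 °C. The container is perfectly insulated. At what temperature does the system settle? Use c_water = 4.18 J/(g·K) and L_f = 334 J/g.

T_f ≈ 37.5 °C

Setting the total heat transfer to zero:
melt ice: 88.8×334 = 29659; warm the meltwater: 371.18 T; water cools: 1300×4.18×(T − 45.5) = 5434(T − 45.5)
5805.2 T = 247247 − 29659 = 217588
T ≈ 37.48 °C. Since T > 0 °C, the all-ice-melts assumption holds.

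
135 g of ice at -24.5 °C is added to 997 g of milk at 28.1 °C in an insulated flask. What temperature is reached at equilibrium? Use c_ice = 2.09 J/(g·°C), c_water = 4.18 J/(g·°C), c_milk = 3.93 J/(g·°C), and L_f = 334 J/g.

Conservation of energy gives ΣQ = 0:
warm ice to 0 °C: 135×2.09×(0 − (-24.5)) = 6912.7; melt ice: 135×334 = 45090; meltwater 0→T: 135×4.18×T = 564.3 T; milk cools: 997×3.93×(T − 28.1) = 3918.2(T − 28.1)
4482.5 T = 110102 − 52003 = 58099
T ≈ 12.96 °C — above 0 °C, consistent with complete melting.

T_f ≈ 13.0 °C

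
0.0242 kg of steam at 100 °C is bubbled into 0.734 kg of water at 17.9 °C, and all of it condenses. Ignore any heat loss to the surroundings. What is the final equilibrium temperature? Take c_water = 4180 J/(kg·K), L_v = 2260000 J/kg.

Taking heat into each body as positive, Σ m c ΔT = 0:
latent heat released on condensation: 0.0242·2260000 = 54692; condensed water 100 °C→T: 101.16(T − 100); water warms: 0.734·4180·(T − 17.9) = 3068.1(T − 17.9)
3169.3 T = 54692 + 10116 + 54919 = 119727
T ≈ 37.78 °C, under the boiling point, so the assumption holds.

T_f ≈ 37.8 °C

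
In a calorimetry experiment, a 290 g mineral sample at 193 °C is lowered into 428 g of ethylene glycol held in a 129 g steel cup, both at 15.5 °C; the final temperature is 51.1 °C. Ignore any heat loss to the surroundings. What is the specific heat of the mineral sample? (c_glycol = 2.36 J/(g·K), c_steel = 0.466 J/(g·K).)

c ≈ 0.926 J/(g·K)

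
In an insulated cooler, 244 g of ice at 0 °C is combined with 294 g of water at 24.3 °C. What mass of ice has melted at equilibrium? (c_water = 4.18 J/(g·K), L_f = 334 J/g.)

Water can give up m c ΔT = 294×4.18×24.3 = 29863 J before reaching 0 °C.
Fully melting the ice requires m_ice L_f = 244×334 = 81496 J.
That's not enough to melt it all — equilibrium is at 0 °C with ice remaining.
Mass melted = 29863/334 ≈ 89.41 g.

m_melted ≈ 89.4 g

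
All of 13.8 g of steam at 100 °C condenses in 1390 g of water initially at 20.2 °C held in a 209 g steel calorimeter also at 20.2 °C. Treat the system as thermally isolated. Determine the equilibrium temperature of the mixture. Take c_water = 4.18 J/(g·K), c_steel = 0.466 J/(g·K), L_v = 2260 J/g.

T_f ≈ 26.2 °C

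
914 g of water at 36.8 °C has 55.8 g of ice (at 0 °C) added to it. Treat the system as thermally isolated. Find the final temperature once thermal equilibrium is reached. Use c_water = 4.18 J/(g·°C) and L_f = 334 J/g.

T_f ≈ 30.1 °C

Taking heat into each body as positive, Σ m c ΔT = 0:
latent heat to melt: 55.8·334 = 18637
  meltwater 0→T: 55.8·4.18·T = 233.24 T
  water: 3820.5(T − 36.8)
4053.8 T = 140595 − 18637 = 121958
T ≈ 30.09 °C. Since T > 0 °C, the all-ice-melts assumption holds.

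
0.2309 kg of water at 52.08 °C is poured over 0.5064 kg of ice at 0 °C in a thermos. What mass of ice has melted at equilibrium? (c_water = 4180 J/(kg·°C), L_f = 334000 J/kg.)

m_melted ≈ 0.15 kg

Cooling the water to 0 °C releases 0.2309×4180×52.08 = 50266 J.
Melting all 0.5064 kg of ice would need 0.5064×334000 = 169138 J.
50266 J < 169138 J, so only part of the ice melts and the system sits at 0 °C.
m_melted×334000 = 50266  ⇒  m_melted ≈ 0.1505 kg.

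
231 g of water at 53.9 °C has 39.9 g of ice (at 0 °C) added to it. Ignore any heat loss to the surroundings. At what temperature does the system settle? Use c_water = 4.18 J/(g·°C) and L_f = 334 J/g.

T_f ≈ 34.2 °C

Setting the total heat transfer to zero:
melt ice: 39.9·334 = 13327
  meltwater 0→T: 39.9·4.18·T = 166.78 T
  water cools: 231·4.18·(T − 53.9) = 965.58(T − 53.9)
1132.4 T = 52045 − 13327 = 38718
T ≈ 34.19 °C (positive, so assuming full melt was valid).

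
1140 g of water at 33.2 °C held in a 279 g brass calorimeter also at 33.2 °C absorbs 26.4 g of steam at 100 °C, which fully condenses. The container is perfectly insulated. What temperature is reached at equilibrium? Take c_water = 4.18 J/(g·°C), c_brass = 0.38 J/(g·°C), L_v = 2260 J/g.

Heat gained plus heat lost sum to zero:
condense steam: −26.4×2260 = −59664; condensate cools 100→T: 26.4×4.18×(T − 100) = 110.35(T − 100); water warms: 1140×4.18×(T − 33.2) = 4765.2(T − 33.2); brass cup: 279×0.38×(T − 33.2) = 106.02(T − 33.2)
4981.6 T = 59664 + 11035 + 161725 = 232424
T ≈ 46.66 °C, under the boiling point, so the assumption holds.

T_f ≈ 46.7 °C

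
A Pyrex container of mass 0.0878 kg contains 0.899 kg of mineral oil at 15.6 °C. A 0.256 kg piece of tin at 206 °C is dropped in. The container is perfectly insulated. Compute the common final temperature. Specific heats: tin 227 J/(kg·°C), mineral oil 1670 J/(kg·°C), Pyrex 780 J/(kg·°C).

T_f is the heat-capacity-weighted average of the initial temperatures:
T_f = (58.11*206 + 1501.3*15.6 + 68.48*15.6) / (58.11 + 1501.3 + 68.48)
    = 36460 / 1627.9 ≈ 22.40 °C

T_f ≈ 22.4 °C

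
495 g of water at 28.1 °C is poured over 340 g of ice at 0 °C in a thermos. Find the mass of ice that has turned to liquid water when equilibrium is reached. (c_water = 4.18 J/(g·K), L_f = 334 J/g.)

m_melted ≈ 174 g

Water can give up m c ΔT = 495·4.18·28.1 = 58142 J before reaching 0 °C.
Melting all 340 g of ice would need 340·334 = 113560 J.
58142 J < 113560 J, so only part of the ice melts and the system sits at 0 °C.
m_melted·334 = 58142  ⇒  m_melted ≈ 174.1 g.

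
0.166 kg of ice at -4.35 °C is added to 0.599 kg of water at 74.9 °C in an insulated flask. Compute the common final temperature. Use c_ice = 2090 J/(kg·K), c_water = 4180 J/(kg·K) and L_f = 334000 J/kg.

Let T be the final temperature. ΣQ_i = 0:
warm ice to 0 °C: 0.166×2090×(0 − (-4.35)) = 1509.2
  latent heat to melt: 0.166×334000 = 55444
  meltwater 0→T: 0.166×4180×T = 693.88 T
  water cools: 0.599×4180×(T − 74.9) = 2503.8(T − 74.9)
3197.7 T = 187536 − 56953 = 130583
T ≈ 40.84 °C — above 0 °C, consistent with complete melting.

T_f ≈ 40.8 °C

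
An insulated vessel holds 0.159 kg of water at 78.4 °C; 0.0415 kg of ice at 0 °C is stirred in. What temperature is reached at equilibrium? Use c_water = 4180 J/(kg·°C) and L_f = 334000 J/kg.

Let T be the final temperature. ΣQ_i = 0:
fusion: m_ice L_f = 0.0415×334000 = 13861; warm the meltwater: 173.47 T; water: 664.62(T − 78.4)
838.09 T = 52106 − 13861 = 38245
T ≈ 45.63 °C — above 0 °C, consistent with complete melting.

T_f ≈ 45.6 °C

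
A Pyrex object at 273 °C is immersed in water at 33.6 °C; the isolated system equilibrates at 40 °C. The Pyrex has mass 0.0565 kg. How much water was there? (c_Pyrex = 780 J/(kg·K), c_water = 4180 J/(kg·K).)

|Q_Pyrex| = |Q_water|:
0.0565·780·(273 − 40) = m·4180·(40 − 33.6)
26752 m = 10268  ⇒  m ≈ 0.3838 kg

m ≈ 0.384 kg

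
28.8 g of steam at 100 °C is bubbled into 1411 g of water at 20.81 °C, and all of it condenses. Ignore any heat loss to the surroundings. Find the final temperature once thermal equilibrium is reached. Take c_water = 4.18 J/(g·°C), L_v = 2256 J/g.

T_f ≈ 33.2 °C

Energy conservation, ΣQ = 0:
steam→water at 100 °C releases m L_v = 28.8×2256 = 64973
  condensate cools 100→T: 28.8×4.18×(T − 100) = 120.38(T − 100)
  water warms: 1411×4.18×(T − 20.81) = 5898(T − 20.81)
6018.4 T = 64973 + 12038 + 122737 = 199748
T ≈ 33.19 °C, under the boiling point, so the assumption holds.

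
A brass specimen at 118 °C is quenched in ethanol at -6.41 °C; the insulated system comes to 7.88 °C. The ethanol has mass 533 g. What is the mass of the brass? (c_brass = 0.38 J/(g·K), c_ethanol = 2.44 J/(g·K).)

m ≈ 444 g

Energy conservation, ΣQ = 0:
m×0.38×(7.88 − 118) + 533×2.44×(7.88 − (-6.41)) = 0
-41.85 m = -18584
m = -18584/-41.85 ≈ 444.1 g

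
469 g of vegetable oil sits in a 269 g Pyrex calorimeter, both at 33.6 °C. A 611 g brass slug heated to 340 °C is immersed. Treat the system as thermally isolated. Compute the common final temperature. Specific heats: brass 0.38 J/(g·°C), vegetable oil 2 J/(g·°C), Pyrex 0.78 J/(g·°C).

T_f ≈ 85.2 °C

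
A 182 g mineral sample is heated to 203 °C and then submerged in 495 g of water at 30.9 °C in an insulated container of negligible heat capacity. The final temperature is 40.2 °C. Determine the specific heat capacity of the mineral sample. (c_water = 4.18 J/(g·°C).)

Heat lost by the mineral sample = heat gained by the water:
182×c×(203 − 40.2) = 495×4.18×(40.2 − 30.9)
29630 c = 19243  ⇒  c ≈ 0.6494 J/(g·°C)

c ≈ 0.649 J/(g·°C)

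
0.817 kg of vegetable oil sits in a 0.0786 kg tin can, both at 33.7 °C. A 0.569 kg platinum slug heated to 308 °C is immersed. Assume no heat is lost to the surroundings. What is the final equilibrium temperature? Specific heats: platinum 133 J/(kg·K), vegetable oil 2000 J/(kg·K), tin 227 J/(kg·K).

T_f ≈ 45.7 °C

Conservation of energy gives ΣQ = 0:
0.569×133×(T − 308) + 0.817×2000×(T − 33.7) + 0.0786×227×(T − 33.7) = 0
75.68(T − 308) + 1634(T − 33.7) + 17.84(T − 33.7) = 0
(75.68 + 1634 + 17.84) T = 75.68×308 + 1634×33.7 + 17.84×33.7
T ≈ 45.72 °C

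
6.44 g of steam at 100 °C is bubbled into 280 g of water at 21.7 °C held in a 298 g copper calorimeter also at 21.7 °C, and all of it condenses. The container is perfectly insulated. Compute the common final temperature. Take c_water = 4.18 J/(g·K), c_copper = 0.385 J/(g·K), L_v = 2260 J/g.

Setting the total heat transfer to zero:
steam→water at 100 °C releases m L_v = 6.44×2260 = 14554; condensed water 100 °C→T: 26.92(T − 100); water warms: 280×4.18×(T − 21.7) = 1170.4(T − 21.7); copper cup: 298×0.385×(T − 21.7) = 114.73(T − 21.7)
1312 T = 14554 + 2691.9 + 27887 = 45134
T ≈ 34.40 °C, under the boiling point, so the assumption holds.

T_f ≈ 34.4 °C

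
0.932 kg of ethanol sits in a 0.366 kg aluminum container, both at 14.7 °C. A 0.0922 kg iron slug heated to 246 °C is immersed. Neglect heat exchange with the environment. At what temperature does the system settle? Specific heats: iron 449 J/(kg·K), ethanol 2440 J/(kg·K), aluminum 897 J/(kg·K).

T_f ≈ 18.3 °C

Energy conservation, ΣQ = 0:
0.0922·449·(T − 246) + 0.932·2440·(T − 14.7) + 0.366·897·(T − 14.7) = 0
(41.4 + 2274.1 + 328.3) T = 41.4·246 + 2274.1·14.7 + 328.3·14.7
T ≈ 18.32 °C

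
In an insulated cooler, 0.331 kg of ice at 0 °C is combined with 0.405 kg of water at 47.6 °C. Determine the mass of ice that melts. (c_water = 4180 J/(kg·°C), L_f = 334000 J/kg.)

m_melted ≈ 0.241 kg

Water can give up m c ΔT = 0.405×4180×47.6 = 80582 J before reaching 0 °C.
Fully melting the ice requires m_ice L_f = 0.331×334000 = 110554 J.
Since 80582 < 110554 J, not all the ice melts; equilibrium is at 0 °C.
Mass melted = 80582/334000 ≈ 0.2413 kg.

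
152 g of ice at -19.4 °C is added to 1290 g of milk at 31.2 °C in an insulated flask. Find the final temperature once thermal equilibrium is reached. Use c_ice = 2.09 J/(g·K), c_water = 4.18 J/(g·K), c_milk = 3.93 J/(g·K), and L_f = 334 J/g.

Let T be the final temperature. ΣQ_i = 0:
warm ice to 0 °C: 152×2.09×(0 − (-19.4)) = 6163; latent heat to melt: 152×334 = 50768; warm the meltwater: 635.36 T; milk: 5069.7(T − 31.2)
5705.1 T = 158175 − 56931 = 101244
T ≈ 17.75 °C — above 0 °C, consistent with complete melting.

T_f ≈ 17.7 °C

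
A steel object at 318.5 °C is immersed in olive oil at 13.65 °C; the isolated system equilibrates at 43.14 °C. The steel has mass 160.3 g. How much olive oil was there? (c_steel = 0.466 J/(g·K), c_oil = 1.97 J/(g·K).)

m ≈ 354 g

Net heat exchanged in the isolated system is zero:
160.3·0.466·(43.14 − 318.5) + m·1.97·(43.14 − 13.65) = 0
58.1 m = 20569
m = 20569/58.1 ≈ 354.1 g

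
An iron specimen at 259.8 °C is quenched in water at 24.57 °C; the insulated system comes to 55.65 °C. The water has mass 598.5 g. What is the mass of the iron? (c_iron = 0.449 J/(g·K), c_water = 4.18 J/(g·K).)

Heat lost by the iron = heat gained by the water:
m×0.449×(259.8 − 55.65) = 598.5×4.18×(55.65 − 24.57)
91.66 m = 77754  ⇒  m ≈ 848.3 g

m ≈ 848 g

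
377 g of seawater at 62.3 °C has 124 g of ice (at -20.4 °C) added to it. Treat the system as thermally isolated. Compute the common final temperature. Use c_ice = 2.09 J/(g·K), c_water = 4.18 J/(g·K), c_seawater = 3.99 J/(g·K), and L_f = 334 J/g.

T_f ≈ 23.2 °C

Net heat exchanged in the isolated system is zero:
warm ice to 0 °C: 124·2.09·(0 − (-20.4)) = 5286.9
  latent heat to melt: 124·334 = 41416
  meltwater 0→T: 124·4.18·T = 518.32 T
  seawater: 1504.2(T − 62.3)
2022.5 T = 93714 − 46703 = 47011
T ≈ 23.24 °C. Since T > 0 °C, the all-ice-melts assumption holds.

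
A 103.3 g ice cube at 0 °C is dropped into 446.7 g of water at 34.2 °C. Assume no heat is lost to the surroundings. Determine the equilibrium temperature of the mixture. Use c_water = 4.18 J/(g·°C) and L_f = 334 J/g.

Sum of m c ΔT and latent-heat terms is zero:
melt ice: 103.3·334 = 34502
  warm the meltwater: 431.79 T
  water: 1867.2(T − 34.2)
2299 T = 63858 − 34502 = 29356
T ≈ 12.77 °C — above 0 °C, consistent with complete melting.

T_f ≈ 12.8 °C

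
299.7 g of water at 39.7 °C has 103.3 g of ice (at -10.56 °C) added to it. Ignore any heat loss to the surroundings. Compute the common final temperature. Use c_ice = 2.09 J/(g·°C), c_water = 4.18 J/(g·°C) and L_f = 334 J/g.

T_f ≈ 7.7 °C

Sum of m c ΔT and latent-heat terms is zero:
warm ice to 0 °C: 103.3·2.09·(0 − (-10.56)) = 2279.9; fusion: m_ice L_f = 103.3·334 = 34502; meltwater 0→T: 103.3·4.18·T = 431.79 T; water cools: 299.7·4.18·(T − 39.7) = 1252.7(T − 39.7)
1684.5 T = 49734 − 36782 = 12952
T ≈ 7.69 °C. Since T > 0 °C, the all-ice-melts assumption holds.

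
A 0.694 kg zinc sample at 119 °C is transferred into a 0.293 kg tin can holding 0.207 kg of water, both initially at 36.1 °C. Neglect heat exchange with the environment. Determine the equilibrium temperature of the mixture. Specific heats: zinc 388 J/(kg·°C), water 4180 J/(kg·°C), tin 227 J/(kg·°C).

Taking heat into each body as positive, Σ m c ΔT = 0:
0.694·388·(T − 119) + 0.207·4180·(T − 36.1) + 0.293·227·(T − 36.1) = 0
269.27(T − 119) + 865.26(T − 36.1) + 66.51(T − 36.1) = 0
(269.27 + 865.26 + 66.51) T = 269.27·119 + 865.26·36.1 + 66.51·36.1
T ≈ 54.69 °C

T_f ≈ 54.7 °C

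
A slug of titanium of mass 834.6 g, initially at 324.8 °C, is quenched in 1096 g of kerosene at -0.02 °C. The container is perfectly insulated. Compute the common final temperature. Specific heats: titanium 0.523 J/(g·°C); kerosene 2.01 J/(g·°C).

T_f ≈ 53.7 °C

With ΣQ=0 the equilibrium temperature is the m·c-weighted mean:
T_f = (436.5×324.8 + 2203×(-0.02)) / (436.5 + 2203)
    = 141730 / 2639.5 ≈ 53.70 °C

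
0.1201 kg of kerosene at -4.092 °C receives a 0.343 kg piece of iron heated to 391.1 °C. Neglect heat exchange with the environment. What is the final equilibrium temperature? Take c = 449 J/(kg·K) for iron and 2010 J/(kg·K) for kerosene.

T_f ≈ 149.8 °C

Let T be the final temperature. ΣQ_i = 0:
0.343×449×(T − 391.1) + 0.1201×2010×(T − (-4.092)) = 0
154.01(T − 391.1) + 241.4(T − (-4.092)) = 0
(154.01 + 241.4) T = 154.01×391.1 + 241.4×(-4.092)
T = 59244 / 395.41 = 150 °C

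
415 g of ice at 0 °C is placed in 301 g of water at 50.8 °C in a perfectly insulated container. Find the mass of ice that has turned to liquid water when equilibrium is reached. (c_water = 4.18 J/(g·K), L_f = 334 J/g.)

Cooling the water to 0 °C releases 301·4.18·50.8 = 63916 J.
Fully melting the ice requires m_ice L_f = 415·334 = 138610 J.
That's not enough to melt it all — equilibrium is at 0 °C with ice remaining.
m_melted·334 = 63916  ⇒  m_melted ≈ 191.4 g.

m_melted ≈ 191 g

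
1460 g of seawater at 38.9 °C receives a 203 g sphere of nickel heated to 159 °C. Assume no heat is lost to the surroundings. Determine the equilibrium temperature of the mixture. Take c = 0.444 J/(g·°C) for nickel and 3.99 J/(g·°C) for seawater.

Energy conservation, ΣQ = 0:
203*0.444*(T − 159) + 1460*3.99*(T − 38.9) = 0
5915.5 T = 240939
T ≈ 40.73 °C

T_f ≈ 40.7 °C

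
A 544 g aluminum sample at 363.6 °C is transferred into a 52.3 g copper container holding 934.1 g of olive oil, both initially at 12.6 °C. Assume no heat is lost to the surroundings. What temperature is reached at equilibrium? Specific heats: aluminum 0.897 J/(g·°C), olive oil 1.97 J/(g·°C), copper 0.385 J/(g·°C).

T_f ≈ 85.5 °C

T_f = Σ m_i c_i T_i / Σ m_i c_i:
T_f = (487.97×363.6 + 1840.2×12.6 + 20.14×12.6) / (487.97 + 1840.2 + 20.14)
    = 200865 / 2348.3 ≈ 85.54 °C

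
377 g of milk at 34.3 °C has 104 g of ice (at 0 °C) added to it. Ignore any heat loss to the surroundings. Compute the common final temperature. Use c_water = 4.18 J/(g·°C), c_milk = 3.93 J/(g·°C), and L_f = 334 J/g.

Energy conservation, ΣQ = 0:
latent heat to melt: 104·334 = 34736
  meltwater 0→T: 104·4.18·T = 434.72 T
  milk cools: 377·3.93·(T − 34.3) = 1481.6(T − 34.3)
1916.3 T = 50819 − 34736 = 16083
T ≈ 8.39 °C — above 0 °C, consistent with complete melting.

T_f ≈ 8.4 °C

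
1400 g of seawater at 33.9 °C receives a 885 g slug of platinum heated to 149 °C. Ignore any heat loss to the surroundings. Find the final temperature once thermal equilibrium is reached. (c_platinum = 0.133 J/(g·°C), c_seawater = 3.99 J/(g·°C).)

|Q_platinum| = |Q_seawater|:
885·0.133·(149 − T) = 1400·3.99·(T − 33.9)
117.71(149 − T) = 5586(T − 33.9)
5703.7 T = 206903  ⇒  T ≈ 36.28 °C

T_f ≈ 36.3 °C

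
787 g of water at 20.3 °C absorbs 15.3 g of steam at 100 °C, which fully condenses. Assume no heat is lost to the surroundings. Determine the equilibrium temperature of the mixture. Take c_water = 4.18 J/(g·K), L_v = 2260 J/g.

T_f ≈ 32.1 °C

Taking heat into each body as positive, Σ m c ΔT = 0:
condense steam: −15.3·2260 = −34578
  condensate cools 100→T: 15.3·4.18·(T − 100) = 63.95(T − 100)
  water warms: 787·4.18·(T − 20.3) = 3289.7(T − 20.3)
3353.6 T = 34578 + 6395.4 + 66780 = 107753
T ≈ 32.13 °C — below 100 °C, confirming all the steam condensed.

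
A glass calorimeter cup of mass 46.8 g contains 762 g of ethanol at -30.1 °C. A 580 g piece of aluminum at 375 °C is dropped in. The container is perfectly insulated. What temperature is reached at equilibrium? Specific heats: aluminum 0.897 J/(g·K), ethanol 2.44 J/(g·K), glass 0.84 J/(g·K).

T_f = Σ m_i c_i T_i / Σ m_i c_i:
T_f = (520.26×375 + 1859.3×(-30.1) + 39.31×(-30.1)) / (520.26 + 1859.3 + 39.31)
    = 137950 / 2418.9 ≈ 57.03 °C

T_f ≈ 57.0 °C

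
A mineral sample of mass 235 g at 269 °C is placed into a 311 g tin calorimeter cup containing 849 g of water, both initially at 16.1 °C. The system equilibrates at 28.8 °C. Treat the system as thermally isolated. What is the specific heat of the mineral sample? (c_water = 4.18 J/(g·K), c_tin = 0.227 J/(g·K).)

Conservation of energy gives ΣQ = 0:
235×c×(28.8 − 269) + 849×4.18×(28.8 − 16.1) + 311×0.227×(28.8 − 16.1) = 0
-56447 c = -45967
c = -45967/-56447 ≈ 0.8143 J/(g·K)

c ≈ 0.814 J/(g·K)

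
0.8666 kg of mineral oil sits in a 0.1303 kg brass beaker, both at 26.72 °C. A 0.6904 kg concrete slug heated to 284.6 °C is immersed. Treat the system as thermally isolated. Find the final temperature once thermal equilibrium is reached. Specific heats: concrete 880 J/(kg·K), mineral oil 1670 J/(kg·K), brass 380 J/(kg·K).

T_f ≈ 101.2 °C

Conservation of energy gives ΣQ = 0:
0.6904×880×(T − 284.6) + 0.8666×1670×(T − 26.72) + 0.1303×380×(T − 26.72) = 0
607.55(T − 284.6) + 1447.2(T − 26.72) + 49.51(T − 26.72) = 0
2104.3 T = 212902
T = 212902/2104.3 ≈ 101.18 °C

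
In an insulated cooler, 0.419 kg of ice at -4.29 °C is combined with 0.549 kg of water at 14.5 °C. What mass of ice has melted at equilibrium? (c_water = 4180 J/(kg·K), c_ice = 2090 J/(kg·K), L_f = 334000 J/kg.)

Water can give up m c ΔT = 0.549×4180×14.5 = 33275 J before reaching 0 °C.
Warming the ice to 0 °C takes 0.419×2090×4.29 = 3756.8 J, leaving 29518 J for melting.
To melt every bit of ice: 0.419×334000 = 139946 J.
That's not enough to melt it all — equilibrium is at 0 °C with ice remaining.
m_melt = 29518 / L_f = 0.08838 kg.

m_melted ≈ 0.0884 kg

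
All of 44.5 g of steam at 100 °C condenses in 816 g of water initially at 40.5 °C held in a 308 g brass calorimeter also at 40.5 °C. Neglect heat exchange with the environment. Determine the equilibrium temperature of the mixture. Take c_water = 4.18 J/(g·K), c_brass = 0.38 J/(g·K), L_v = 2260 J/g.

Let T be the final temperature. ΣQ_i = 0:
latent heat released on condensation: 44.5·2260 = 100570
  condensate cools 100→T: 44.5·4.18·(T − 100) = 186.01(T − 100)
  original water: 3410.9(T − 40.5)
  cup: 117.04(T − 40.5)
3713.9 T = 100570 + 18601 + 142881 = 262052
T ≈ 70.56 °C, under the boiling point, so the assumption holds.

T_f ≈ 70.6 °C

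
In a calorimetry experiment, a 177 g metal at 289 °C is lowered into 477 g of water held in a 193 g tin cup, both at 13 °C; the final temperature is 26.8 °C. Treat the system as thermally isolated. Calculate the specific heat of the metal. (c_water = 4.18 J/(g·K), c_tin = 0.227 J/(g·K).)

c ≈ 0.606 J/(g·K)

Net heat exchanged in the isolated system is zero:
177·c·(26.8 − 289) + 477·4.18·(26.8 − 13) + 193·0.227·(26.8 − 13) = 0
-46409 c = -28120
c = -28120/-46409 ≈ 0.6059 J/(g·K)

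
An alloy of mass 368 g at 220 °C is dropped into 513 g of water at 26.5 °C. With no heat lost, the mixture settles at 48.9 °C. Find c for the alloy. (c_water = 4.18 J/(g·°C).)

Setting the total heat transfer to zero:
368×c×(48.9 − 220) + 513×4.18×(48.9 − 26.5) = 0
-62965 c = -48033
c = -48033/-62965 ≈ 0.7629 J/(g·°C)

c ≈ 0.763 J/(g·°C)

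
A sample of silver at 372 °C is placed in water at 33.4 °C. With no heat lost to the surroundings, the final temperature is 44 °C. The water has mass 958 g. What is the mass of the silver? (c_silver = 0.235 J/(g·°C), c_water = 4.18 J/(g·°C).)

m ≈ 551 g

Net heat exchanged in the isolated system is zero:
m×0.235×(44 − 372) + 958×4.18×(44 − 33.4) = 0
-77.08 m = -42447
m = -42447/-77.08 ≈ 550.7 g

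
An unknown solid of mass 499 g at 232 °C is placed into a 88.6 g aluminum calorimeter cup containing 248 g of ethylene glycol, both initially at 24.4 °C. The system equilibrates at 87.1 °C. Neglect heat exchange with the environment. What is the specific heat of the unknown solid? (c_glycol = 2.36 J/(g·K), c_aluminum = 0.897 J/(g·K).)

Let T be the final temperature. ΣQ_i = 0:
499×c×(87.1 − 232) + 248×2.36×(87.1 − 24.4) + 88.6×0.897×(87.1 − 24.4) = 0
-72305 c = -41680
c = -41680/-72305 ≈ 0.5764 J/(g·K)

c ≈ 0.576 J/(g·K)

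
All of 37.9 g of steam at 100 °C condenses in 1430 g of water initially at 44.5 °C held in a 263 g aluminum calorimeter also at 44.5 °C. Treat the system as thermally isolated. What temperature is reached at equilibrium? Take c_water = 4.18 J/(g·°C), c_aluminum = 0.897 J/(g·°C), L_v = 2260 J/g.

T_f ≈ 59.3 °C

Heat gained plus heat lost sum to zero:
steam→water at 100 °C releases m L_v = 37.9×2260 = 85654; condensate cools 100→T: 37.9×4.18×(T − 100) = 158.42(T − 100); water warms: 1430×4.18×(T − 44.5) = 5977.4(T − 44.5); cup: 235.91(T − 44.5)
6371.7 T = 85654 + 15842 + 276492 = 377989
T ≈ 59.32 °C — below 100 °C, confirming all the steam condensed.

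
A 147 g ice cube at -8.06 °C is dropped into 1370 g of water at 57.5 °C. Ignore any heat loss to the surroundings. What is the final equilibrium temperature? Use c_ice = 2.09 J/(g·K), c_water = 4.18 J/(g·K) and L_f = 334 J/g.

Energy conservation, ΣQ = 0:
ice -8.06→0 °C: 147·2.09·8.06 = 2476.3
  melt ice: 147·334 = 49098
  meltwater 0→T: 147·4.18·T = 614.46 T
  water cools: 1370·4.18·(T − 57.5) = 5726.6(T − 57.5)
6341.1 T = 329279 − 51574 = 277705
T ≈ 43.79 °C — above 0 °C, consistent with complete melting.

T_f ≈ 43.8 °C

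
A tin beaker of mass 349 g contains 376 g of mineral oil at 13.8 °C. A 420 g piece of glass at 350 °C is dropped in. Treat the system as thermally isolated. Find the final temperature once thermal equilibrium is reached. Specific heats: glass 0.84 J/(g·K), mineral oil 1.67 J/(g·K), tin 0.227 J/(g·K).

Conservation of energy gives ΣQ = 0:
420·0.84·(T − 350) + 376·1.67·(T − 13.8) + 349·0.227·(T − 13.8) = 0
352.8(T − 350) + 627.92(T − 13.8) + 79.22(T − 13.8) = 0
(352.8 + 627.92 + 79.22) T = 352.8·350 + 627.92·13.8 + 79.22·13.8
T ≈ 125.70 °C

T_f ≈ 125.7 °C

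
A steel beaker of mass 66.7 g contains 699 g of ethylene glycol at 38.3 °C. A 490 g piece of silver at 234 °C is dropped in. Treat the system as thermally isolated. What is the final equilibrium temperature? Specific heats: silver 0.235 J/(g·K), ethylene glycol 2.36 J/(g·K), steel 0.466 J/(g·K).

T_f ≈ 50.8 °C

With ΣQ=0 the equilibrium temperature is the m·c-weighted mean:
T_f = (115.15*234 + 1649.6*38.3 + 31.08*38.3) / (115.15 + 1649.6 + 31.08)
    = 91317 / 1795.9 ≈ 50.85 °C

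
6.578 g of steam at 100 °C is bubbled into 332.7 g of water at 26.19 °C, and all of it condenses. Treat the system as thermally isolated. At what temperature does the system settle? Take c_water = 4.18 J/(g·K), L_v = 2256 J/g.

T_f ≈ 38.1 °C

Setting the total heat transfer to zero:
condense steam: −6.578×2256 = −14840
  condensate cools 100→T: 6.578×4.18×(T − 100) = 27.5(T − 100)
  original water: 1390.7(T − 26.19)
1418.2 T = 14840 + 2749.6 + 36422 = 54012
T ≈ 38.09 °C (< 100 °C, so full condensation is consistent).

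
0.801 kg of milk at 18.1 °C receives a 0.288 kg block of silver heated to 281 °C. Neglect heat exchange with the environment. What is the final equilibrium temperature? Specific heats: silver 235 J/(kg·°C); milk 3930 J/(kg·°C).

T_f is the heat-capacity-weighted average of the initial temperatures:
T_f = (67.68×281 + 3147.9×18.1) / (67.68 + 3147.9)
    = 75996 / 3215.6 ≈ 23.63 °C

T_f ≈ 23.6 °C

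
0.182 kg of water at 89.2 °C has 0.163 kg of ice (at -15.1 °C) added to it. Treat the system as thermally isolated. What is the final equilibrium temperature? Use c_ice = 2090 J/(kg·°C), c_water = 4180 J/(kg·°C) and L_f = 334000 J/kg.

T_f ≈ 5.7 °C

Net heat exchanged in the isolated system is zero:
warm ice to 0 °C: 0.163×2090×(0 − (-15.1)) = 5144.1; latent heat to melt: 0.163×334000 = 54442; warm the meltwater: 681.34 T; water: 760.76(T − 89.2)
1442.1 T = 67860 − 59586 = 8273.7
T ≈ 5.74 °C (positive, so assuming full melt was valid).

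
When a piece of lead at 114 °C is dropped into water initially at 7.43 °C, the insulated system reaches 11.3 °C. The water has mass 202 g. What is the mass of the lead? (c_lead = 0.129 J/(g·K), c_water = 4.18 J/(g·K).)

m ≈ 247 g

Net heat exchanged in the isolated system is zero:
m×0.129×(11.3 − 114) + 202×4.18×(11.3 − 7.43) = 0
-13.25 m = -3267.7
m = -3267.7/-13.25 ≈ 246.6 g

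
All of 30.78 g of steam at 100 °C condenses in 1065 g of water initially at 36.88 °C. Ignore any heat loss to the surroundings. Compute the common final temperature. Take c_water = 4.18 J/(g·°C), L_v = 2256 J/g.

T_f ≈ 53.8 °C

Let T be the final temperature. ΣQ_i = 0:
condense steam: −30.78×2256 = −69440
  condensate cools 100→T: 30.78×4.18×(T − 100) = 128.66(T − 100)
  original water: 4451.7(T − 36.88)
4580.4 T = 69440 + 12866 + 164179 = 246484
T ≈ 53.81 °C, under the boiling point, so the assumption holds.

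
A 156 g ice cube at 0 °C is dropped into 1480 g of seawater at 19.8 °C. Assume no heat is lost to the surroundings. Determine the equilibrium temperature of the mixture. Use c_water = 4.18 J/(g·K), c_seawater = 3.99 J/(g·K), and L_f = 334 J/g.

T_f ≈ 9.9 °C

Taking heat into each body as positive, Σ m c ΔT = 0:
latent heat to melt: 156·334 = 52104
  meltwater 0→T: 156·4.18·T = 652.08 T
  seawater cools: 1480·3.99·(T − 19.8) = 5905.2(T − 19.8)
6557.3 T = 116923 − 52104 = 64819
T ≈ 9.89 °C. Since T > 0 °C, the all-ice-melts assumption holds.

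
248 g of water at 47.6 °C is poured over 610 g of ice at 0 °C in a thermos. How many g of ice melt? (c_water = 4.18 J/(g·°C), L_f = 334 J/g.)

Water can give up m c ΔT = 248·4.18·47.6 = 49344 J before reaching 0 °C.
Fully melting the ice requires m_ice L_f = 610·334 = 203740 J.
49344 J < 203740 J, so only part of the ice melts and the system sits at 0 °C.
m_melted·334 = 49344  ⇒  m_melted ≈ 147.7 g.

m_melted ≈ 148 g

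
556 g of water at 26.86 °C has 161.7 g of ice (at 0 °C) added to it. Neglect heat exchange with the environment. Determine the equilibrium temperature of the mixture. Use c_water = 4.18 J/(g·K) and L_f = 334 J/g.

T_f ≈ 2.8 °C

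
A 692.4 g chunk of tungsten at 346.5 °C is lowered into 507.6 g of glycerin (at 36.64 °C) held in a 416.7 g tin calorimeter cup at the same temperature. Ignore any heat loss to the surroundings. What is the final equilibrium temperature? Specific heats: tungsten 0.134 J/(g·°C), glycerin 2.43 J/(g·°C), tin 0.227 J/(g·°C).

T_f ≈ 56.9 °C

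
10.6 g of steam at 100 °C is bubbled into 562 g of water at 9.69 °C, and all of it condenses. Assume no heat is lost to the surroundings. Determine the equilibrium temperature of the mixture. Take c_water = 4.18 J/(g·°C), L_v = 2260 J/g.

T_f ≈ 21.4 °C

Conservation of energy gives ΣQ = 0:
latent heat released on condensation: 10.6×2260 = 23956; condensed water 100 °C→T: 44.31(T − 100); original water: 2349.2(T − 9.69)
2393.5 T = 23956 + 4430.8 + 22763 = 51150
T ≈ 21.37 °C, under the boiling point, so the assumption holds.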